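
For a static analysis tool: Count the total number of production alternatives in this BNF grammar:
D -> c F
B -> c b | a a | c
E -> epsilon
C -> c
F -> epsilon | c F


Counting alternatives per rule:
  D: 1 alternative(s)
  B: 3 alternative(s)
  E: 1 alternative(s)
  C: 1 alternative(s)
  F: 2 alternative(s)
Sum: 1 + 3 + 1 + 1 + 2 = 8

8


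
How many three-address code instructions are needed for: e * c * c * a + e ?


Expression: e * c * c * a + e
Generating three-address code (respecting * over +/- precedence):
  Instruction 1: t1 = e * c
  Instruction 2: t2 = t1 * c
  Instruction 3: t3 = t2 * a
  Instruction 4: t4 = t3 + e
Total instructions: 4

4


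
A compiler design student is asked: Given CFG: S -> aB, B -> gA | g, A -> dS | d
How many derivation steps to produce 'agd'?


Grammar: S -> aB, B -> gA | g, A -> dS | d
Deriving 'agd':
Step 1: S -> aB => aB
Step 2: B -> gA => agA
Step 3: A -> d => agd
Total derivation steps: 3

3


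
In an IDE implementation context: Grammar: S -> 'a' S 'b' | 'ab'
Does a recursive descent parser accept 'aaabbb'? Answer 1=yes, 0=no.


Grammar accepts strings of the form a^n b^n (n >= 1)
Word: 'aaabbb'
Counting: 3 a's and 3 b's
Check: 3 == 3? Yes
Derivation (S -> aSb applied 2 time(s), then S -> ab): S => aSb => aaSbb => aaabbb
Accepted

1


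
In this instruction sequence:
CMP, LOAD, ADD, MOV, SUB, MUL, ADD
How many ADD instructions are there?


Scanning instruction sequence for ADD:
  Position 1: CMP
  Position 2: LOAD
  Position 3: ADD <- MATCH
  Position 4: MOV
  Position 5: SUB
  Position 6: MUL
  Position 7: ADD <- MATCH
Matches at positions: [3, 7]
Total ADD count: 2

2


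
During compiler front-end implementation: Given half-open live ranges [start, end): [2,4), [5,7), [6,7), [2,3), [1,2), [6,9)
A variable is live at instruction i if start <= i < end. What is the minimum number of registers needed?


Live ranges:
  Var0: [2, 4)
  Var1: [5, 7)
  Var2: [6, 7)
  Var3: [2, 3)
  Var4: [1, 2)
  Var5: [6, 9)
Sweep-line events (position, delta, active):
  pos=1 start -> active=1
  pos=2 end -> active=0
  pos=2 start -> active=1
  pos=2 start -> active=2
  pos=3 end -> active=1
  pos=4 end -> active=0
  pos=5 start -> active=1
  pos=6 start -> active=2
  pos=6 start -> active=3
  pos=7 end -> active=2
  pos=7 end -> active=1
  pos=9 end -> active=0
Maximum simultaneous active: 3
Minimum registers needed: 3

3


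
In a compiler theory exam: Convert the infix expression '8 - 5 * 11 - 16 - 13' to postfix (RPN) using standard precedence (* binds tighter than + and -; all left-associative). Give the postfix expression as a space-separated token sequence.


Applying the shunting-yard algorithm:
  Operand 8 -> output
  Push '-' onto operator stack -> op-stack: [-]
  Operand 5 -> output
  Push '*' onto operator stack -> op-stack: [-, *]
  Operand 11 -> output
  See '-' (prec 1); top '*' (prec 2) >= it -> pop '*' to output
  See '-' (prec 1); top '-' (prec 1) >= it -> pop '-' to output
  Push '-' onto operator stack -> op-stack: [-]
  Operand 16 -> output
  See '-' (prec 1); top '-' (prec 1) >= it -> pop '-' to output
  Push '-' onto operator stack -> op-stack: [-]
  Operand 13 -> output
  End of input: pop '-' to output
Postfix result: 8 5 11 * - 16 - 13 -

8 5 11 * - 16 - 13 -


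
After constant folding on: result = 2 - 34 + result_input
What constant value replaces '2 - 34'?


Identifying constant sub-expression:
  Original: result = 2 - 34 + result_input
  2 and 34 are both compile-time constants
  Evaluating: 2 - 34 = -32
  After folding: result = -32 + result_input

-32


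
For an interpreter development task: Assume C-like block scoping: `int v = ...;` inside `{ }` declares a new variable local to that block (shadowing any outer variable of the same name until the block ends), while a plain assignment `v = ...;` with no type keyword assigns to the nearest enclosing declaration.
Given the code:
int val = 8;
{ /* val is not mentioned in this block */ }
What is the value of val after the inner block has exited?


Analyzing scoping rules:
Outer scope: declares val = 8
Inner block: val is neither redeclared nor assigned -> unchanged
After the block -> 8
Result: 8

8


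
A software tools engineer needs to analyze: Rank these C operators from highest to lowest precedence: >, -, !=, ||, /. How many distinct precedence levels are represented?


Looking up precedence for each operator:
  > -> precedence 4
  - -> precedence 5
  != -> precedence 3
  || -> precedence 1
  / -> precedence 6
Sorted highest to lowest: /, -, >, !=, ||
Distinct precedence values: [6, 5, 4, 3, 1]
Number of distinct levels: 5

5


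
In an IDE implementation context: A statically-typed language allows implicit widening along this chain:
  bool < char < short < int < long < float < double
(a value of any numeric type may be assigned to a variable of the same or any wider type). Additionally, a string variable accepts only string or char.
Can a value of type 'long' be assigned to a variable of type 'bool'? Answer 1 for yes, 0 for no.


Target variable type: bool
Source value type: long
Numeric ranks: long=4, bool=0
Widening allowed iff rank(source) <= rank(target): 4 <= 0? No
Result: 0

0


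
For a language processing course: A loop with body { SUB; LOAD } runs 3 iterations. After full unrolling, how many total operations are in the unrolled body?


Loop body operations: SUB, LOAD (2 ops per iteration)
Unrolling 3 iterations:
  Iteration 1: SUB, LOAD (2 ops)
  Iteration 2: SUB, LOAD (2 ops)
  Iteration 3: SUB, LOAD (2 ops)
Total: 3 iterations * 2 ops/iter = 6 operations

6


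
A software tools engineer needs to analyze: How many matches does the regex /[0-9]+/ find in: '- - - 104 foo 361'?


Pattern: /[0-9]+/ (int literals)
Input: '- - - 104 foo 361'
Scanning for matches:
  Match 1: '104'
  Match 2: '361'
Total matches: 2

2


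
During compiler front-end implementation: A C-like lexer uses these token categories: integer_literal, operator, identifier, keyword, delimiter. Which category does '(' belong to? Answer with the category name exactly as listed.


Token: '('
Checking categories:
  identifier: no
  integer_literal: no
  operator: no
  keyword: no
  delimiter: YES
Category: delimiter

delimiter


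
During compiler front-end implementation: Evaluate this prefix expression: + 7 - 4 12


Parsing prefix expression: + 7 - 4 12
Step 1: Innermost operation '- 4 12'
  4 - 12 = -8
Step 2: Outer operation '+ 7 [-8]'
  7 + -8 = -1

-1


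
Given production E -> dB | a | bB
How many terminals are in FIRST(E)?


Production: E -> dB | a | bB
Examining each alternative for leading terminals:
  E -> dB : first terminal = 'd'
  E -> a : first terminal = 'a'
  E -> bB : first terminal = 'b'
FIRST(E) = {a, b, d}
Count: 3

3


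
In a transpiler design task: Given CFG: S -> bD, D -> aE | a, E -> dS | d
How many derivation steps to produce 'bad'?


Grammar: S -> bD, D -> aE | a, E -> dS | d
Deriving 'bad':
Step 1: S -> bD => bD
Step 2: D -> aE => baE
Step 3: E -> d => bad
Total derivation steps: 3

3


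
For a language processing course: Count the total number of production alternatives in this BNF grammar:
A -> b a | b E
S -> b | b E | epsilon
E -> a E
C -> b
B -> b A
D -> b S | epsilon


Counting alternatives per rule:
  A: 2 alternative(s)
  S: 3 alternative(s)
  E: 1 alternative(s)
  C: 1 alternative(s)
  B: 1 alternative(s)
  D: 2 alternative(s)
Sum: 2 + 3 + 1 + 1 + 1 + 2 = 10

10


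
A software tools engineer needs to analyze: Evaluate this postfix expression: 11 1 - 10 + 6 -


Processing tokens left to right:
Push 11, Push 1
Pop 11 and 1, compute 11 - 1 = 10, push 10
Push 10
Pop 10 and 10, compute 10 + 10 = 20, push 20
Push 6
Pop 20 and 6, compute 20 - 6 = 14, push 14
Stack result: 14

14


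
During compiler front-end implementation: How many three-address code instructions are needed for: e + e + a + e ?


Expression: e + e + a + e
Generating three-address code (respecting * over +/- precedence):
  Instruction 1: t1 = e + e
  Instruction 2: t2 = t1 + a
  Instruction 3: t3 = t2 + e
Total instructions: 3

3


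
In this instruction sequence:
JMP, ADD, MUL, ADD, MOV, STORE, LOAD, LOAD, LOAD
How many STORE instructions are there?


Scanning instruction sequence for STORE:
  Position 1: JMP
  Position 2: ADD
  Position 3: MUL
  Position 4: ADD
  Position 5: MOV
  Position 6: STORE <- MATCH
  Position 7: LOAD
  Position 8: LOAD
  Position 9: LOAD
Matches at positions: [6]
Total STORE count: 1

1


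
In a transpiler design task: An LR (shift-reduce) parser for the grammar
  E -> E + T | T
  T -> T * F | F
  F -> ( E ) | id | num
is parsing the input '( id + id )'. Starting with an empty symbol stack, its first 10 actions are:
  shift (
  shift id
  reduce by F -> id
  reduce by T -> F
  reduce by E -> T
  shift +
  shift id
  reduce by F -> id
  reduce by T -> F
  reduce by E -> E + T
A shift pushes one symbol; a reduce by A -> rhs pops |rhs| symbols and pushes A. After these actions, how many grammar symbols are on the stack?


Tracking the symbol stack through each action:
  Action 1: shift '(' : push -> stack = [(] (size 1)
  Action 2: shift 'id' : push -> stack = [(, id] (size 2)
  Action 3: reduce by F -> id : pop 1, push F -> stack = [(, F] (size 2)
  Action 4: reduce by T -> F : pop 1, push T -> stack = [(, T] (size 2)
  Action 5: reduce by E -> T : pop 1, push E -> stack = [(, E] (size 2)
  Action 6: shift '+' : push -> stack = [(, E, +] (size 3)
  Action 7: shift 'id' : push -> stack = [(, E, +, id] (size 4)
  Action 8: reduce by F -> id : pop 1, push F -> stack = [(, E, +, F] (size 4)
  Action 9: reduce by T -> F : pop 1, push T -> stack = [(, E, +, T] (size 4)
  Action 10: reduce by E -> E + T : pop 3, push E -> stack = [(, E] (size 2)
Final stack size: 2

2


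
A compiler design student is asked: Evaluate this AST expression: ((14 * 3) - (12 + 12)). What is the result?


Expression: ((14 * 3) - (12 + 12))
Evaluating step by step:
  14 * 3 = 42
  12 + 12 = 24
  42 - 24 = 18
Result: 18

18


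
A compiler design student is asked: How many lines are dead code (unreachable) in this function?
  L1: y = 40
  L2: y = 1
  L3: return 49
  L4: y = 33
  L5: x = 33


Analyzing control flow:
  L1: reachable (before return)
  L2: reachable (before return)
  L3: reachable (return statement)
  L4: DEAD (after return at L3)
  L5: DEAD (after return at L3)
Return at L3, total lines = 5
Dead lines: L4 through L5
Count: 2

2


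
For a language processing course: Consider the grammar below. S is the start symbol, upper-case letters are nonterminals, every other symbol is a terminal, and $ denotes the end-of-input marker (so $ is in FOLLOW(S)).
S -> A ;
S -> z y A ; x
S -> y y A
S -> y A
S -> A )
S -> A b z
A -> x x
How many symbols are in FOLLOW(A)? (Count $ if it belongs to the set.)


S is the start symbol and does not occur in any rule body, so FOLLOW(S) = {$}.
Examining every occurrence of A in a rule body:
  S -> A ; : A is followed by terminal ';' -> add ';'
  S -> z y A ; x : A is followed by terminal ';' -> add ';' (already in the set)
  S -> y y A : A is at the right end -> add FOLLOW(S) = {$}
  S -> y A : A is at the right end -> add FOLLOW(S) = {$} (already in the set)
  S -> A ) : A is followed by terminal ')' -> add ')'
  S -> A b z : A is followed by terminal 'b' -> add 'b'
  A -> x x : A does not occur in the body -> contributes nothing
FOLLOW(A) = {), ;, b, $}
Count: 4

4


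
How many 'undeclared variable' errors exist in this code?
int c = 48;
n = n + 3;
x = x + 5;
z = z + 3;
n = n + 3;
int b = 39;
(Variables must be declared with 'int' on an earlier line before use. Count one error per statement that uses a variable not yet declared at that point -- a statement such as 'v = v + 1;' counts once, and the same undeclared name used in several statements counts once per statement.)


Scanning code line by line:
  Line 1: declare 'c' -> declared = ['c']
  Line 2: use 'n' -> ERROR (undeclared)
  Line 3: use 'x' -> ERROR (undeclared)
  Line 4: use 'z' -> ERROR (undeclared)
  Line 5: use 'n' -> ERROR (undeclared)
  Line 6: declare 'b' -> declared = ['b', 'c']
Total undeclared variable errors: 4

4


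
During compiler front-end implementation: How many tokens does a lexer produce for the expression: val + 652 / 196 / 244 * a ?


Scanning 'val + 652 / 196 / 244 * a'
Token 1: 'val' -> identifier
Token 2: '+' -> operator
Token 3: '652' -> integer_literal
Token 4: '/' -> operator
Token 5: '196' -> integer_literal
Token 6: '/' -> operator
Token 7: '244' -> integer_literal
Token 8: '*' -> operator
Token 9: 'a' -> identifier
Total tokens: 9

9


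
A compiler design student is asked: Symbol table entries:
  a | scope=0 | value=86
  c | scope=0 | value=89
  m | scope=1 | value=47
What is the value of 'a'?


Searching symbol table for 'a':
  a | scope=0 | value=86 <- MATCH
  c | scope=0 | value=89
  m | scope=1 | value=47
Found 'a' at scope 0 with value 86

86


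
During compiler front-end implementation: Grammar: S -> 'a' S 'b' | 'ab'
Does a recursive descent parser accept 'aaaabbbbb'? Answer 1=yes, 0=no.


Grammar accepts strings of the form a^n b^n (n >= 1)
Word: 'aaaabbbbb'
Counting: 4 a's and 5 b's
Check: 4 == 5? No
Mismatch: a-count != b-count
Rejected

0


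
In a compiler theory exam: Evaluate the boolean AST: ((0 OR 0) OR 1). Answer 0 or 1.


Step 1: Evaluate inner node
  0 OR 0 = 0
Step 2: Evaluate root node
  0 OR 1 = 1

1


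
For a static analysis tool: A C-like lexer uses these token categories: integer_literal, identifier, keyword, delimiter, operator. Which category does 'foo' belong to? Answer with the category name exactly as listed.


Token: 'foo'
Checking categories:
  identifier: YES
  integer_literal: no
  operator: no
  keyword: no
  delimiter: no
Category: identifier

identifier


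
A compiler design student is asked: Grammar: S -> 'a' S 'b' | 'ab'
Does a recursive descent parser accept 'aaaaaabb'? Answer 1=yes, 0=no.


Grammar accepts strings of the form a^n b^n (n >= 1)
Word: 'aaaaaabb'
Counting: 6 a's and 2 b's
Check: 6 == 2? No
Mismatch: a-count != b-count
Rejected

0


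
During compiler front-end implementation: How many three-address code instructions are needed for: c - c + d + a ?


Expression: c - c + d + a
Generating three-address code (respecting * over +/- precedence):
  Instruction 1: t1 = c - c
  Instruction 2: t2 = t1 + d
  Instruction 3: t3 = t2 + a
Total instructions: 3

3


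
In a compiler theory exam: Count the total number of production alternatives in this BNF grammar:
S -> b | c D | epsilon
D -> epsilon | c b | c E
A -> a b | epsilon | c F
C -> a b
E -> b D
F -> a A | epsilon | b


Counting alternatives per rule:
  S: 3 alternative(s)
  D: 3 alternative(s)
  A: 3 alternative(s)
  C: 1 alternative(s)
  E: 1 alternative(s)
  F: 3 alternative(s)
Sum: 3 + 3 + 3 + 1 + 1 + 3 = 14

14


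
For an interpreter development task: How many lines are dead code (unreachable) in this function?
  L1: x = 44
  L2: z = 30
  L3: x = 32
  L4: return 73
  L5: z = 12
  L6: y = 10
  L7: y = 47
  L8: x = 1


Analyzing control flow:
  L1: reachable (before return)
  L2: reachable (before return)
  L3: reachable (before return)
  L4: reachable (return statement)
  L5: DEAD (after return at L4)
  L6: DEAD (after return at L4)
  L7: DEAD (after return at L4)
  L8: DEAD (after return at L4)
Return at L4, total lines = 8
Dead lines: L5 through L8
Count: 4

4


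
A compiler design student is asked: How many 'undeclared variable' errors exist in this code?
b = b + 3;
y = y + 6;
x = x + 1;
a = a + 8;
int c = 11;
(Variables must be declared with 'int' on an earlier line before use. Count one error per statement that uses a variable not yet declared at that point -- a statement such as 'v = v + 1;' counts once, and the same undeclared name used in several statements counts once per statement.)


Scanning code line by line:
  Line 1: use 'b' -> ERROR (undeclared)
  Line 2: use 'y' -> ERROR (undeclared)
  Line 3: use 'x' -> ERROR (undeclared)
  Line 4: use 'a' -> ERROR (undeclared)
  Line 5: declare 'c' -> declared = ['c']
Total undeclared variable errors: 4

4


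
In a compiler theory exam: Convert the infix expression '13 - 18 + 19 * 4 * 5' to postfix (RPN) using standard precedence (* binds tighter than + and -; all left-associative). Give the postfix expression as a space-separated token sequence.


Applying the shunting-yard algorithm:
  Operand 13 -> output
  Push '-' onto operator stack -> op-stack: [-]
  Operand 18 -> output
  See '+' (prec 1); top '-' (prec 1) >= it -> pop '-' to output
  Push '+' onto operator stack -> op-stack: [+]
  Operand 19 -> output
  Push '*' onto operator stack -> op-stack: [+, *]
  Operand 4 -> output
  See '*' (prec 2); top '*' (prec 2) >= it -> pop '*' to output
  Push '*' onto operator stack -> op-stack: [+, *]
  Operand 5 -> output
  End of input: pop '*' to output
  End of input: pop '+' to output
Postfix result: 13 18 - 19 4 * 5 * +

13 18 - 19 4 * 5 * +


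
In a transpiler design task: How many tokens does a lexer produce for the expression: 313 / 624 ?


Scanning '313 / 624'
Token 1: '313' -> integer_literal
Token 2: '/' -> operator
Token 3: '624' -> integer_literal
Total tokens: 3

3


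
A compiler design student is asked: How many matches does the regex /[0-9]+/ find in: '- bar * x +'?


Pattern: /[0-9]+/ (int literals)
Input: '- bar * x +'
Scanning for matches:
Total matches: 0

0


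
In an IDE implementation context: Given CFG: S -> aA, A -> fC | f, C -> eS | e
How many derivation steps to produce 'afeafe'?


Grammar: S -> aA, A -> fC | f, C -> eS | e
Deriving 'afeafe':
Step 1: S -> aA => aA
Step 2: A -> fC => afC
Step 3: C -> eS => afeS
Step 4: S -> aA => afeaA
Step 5: A -> fC => afeafC
Step 6: C -> e => afeafe
Total derivation steps: 6

6


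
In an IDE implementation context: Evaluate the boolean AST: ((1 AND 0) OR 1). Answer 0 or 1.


Step 1: Evaluate inner node
  1 AND 0 = 0
Step 2: Evaluate root node
  0 OR 1 = 1

1


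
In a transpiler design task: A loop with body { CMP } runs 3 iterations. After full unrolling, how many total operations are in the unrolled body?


Loop body operations: CMP (1 op per iteration)
Unrolling 3 iterations:
  Iteration 1: CMP (1 ops)
  Iteration 2: CMP (1 ops)
  Iteration 3: CMP (1 ops)
Total: 3 iterations * 1 ops/iter = 3 operations

3


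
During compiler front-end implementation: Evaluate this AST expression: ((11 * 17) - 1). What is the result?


Expression: ((11 * 17) - 1)
Evaluating step by step:
  11 * 17 = 187
  187 - 1 = 186
Result: 186

186


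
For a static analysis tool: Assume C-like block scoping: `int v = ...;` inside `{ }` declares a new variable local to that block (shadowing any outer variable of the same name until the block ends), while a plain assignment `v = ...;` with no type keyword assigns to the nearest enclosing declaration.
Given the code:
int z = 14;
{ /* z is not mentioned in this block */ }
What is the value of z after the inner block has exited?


Analyzing scoping rules:
Outer scope: declares z = 14
Inner block: z is neither redeclared nor assigned -> unchanged
After the block -> 14
Result: 14

14


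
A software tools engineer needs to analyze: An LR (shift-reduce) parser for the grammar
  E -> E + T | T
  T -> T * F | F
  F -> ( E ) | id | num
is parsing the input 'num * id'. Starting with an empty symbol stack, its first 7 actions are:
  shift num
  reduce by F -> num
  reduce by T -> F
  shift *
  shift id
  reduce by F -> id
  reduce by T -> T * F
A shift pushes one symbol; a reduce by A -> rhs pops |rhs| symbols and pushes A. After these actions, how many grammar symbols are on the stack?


Tracking the symbol stack through each action:
  Action 1: shift 'num' : push -> stack = [num] (size 1)
  Action 2: reduce by F -> num : pop 1, push F -> stack = [F] (size 1)
  Action 3: reduce by T -> F : pop 1, push T -> stack = [T] (size 1)
  Action 4: shift '*' : push -> stack = [T, *] (size 2)
  Action 5: shift 'id' : push -> stack = [T, *, id] (size 3)
  Action 6: reduce by F -> id : pop 1, push F -> stack = [T, *, F] (size 3)
  Action 7: reduce by T -> T * F : pop 3, push T -> stack = [T] (size 1)
Final stack size: 1

1


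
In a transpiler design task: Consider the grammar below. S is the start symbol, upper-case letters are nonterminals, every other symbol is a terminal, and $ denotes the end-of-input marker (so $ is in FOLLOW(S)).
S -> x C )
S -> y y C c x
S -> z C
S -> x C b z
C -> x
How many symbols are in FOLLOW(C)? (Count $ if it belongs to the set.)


S is the start symbol and does not occur in any rule body, so FOLLOW(S) = {$}.
Examining every occurrence of C in a rule body:
  S -> x C ) : C is followed by terminal ')' -> add ')'
  S -> y y C c x : C is followed by terminal 'c' -> add 'c'
  S -> z C : C is at the right end -> add FOLLOW(S) = {$}
  S -> x C b z : C is followed by terminal 'b' -> add 'b'
  C -> x : C does not occur in the body -> contributes nothing
FOLLOW(C) = {), b, c, $}
Count: 4

4


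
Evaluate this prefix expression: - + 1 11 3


Parsing prefix expression: - + 1 11 3
Step 1: Innermost operation '+ 1 11'
  1 + 11 = 12
Step 2: Outer operation '- [12] 3'
  12 - 3 = 9

9


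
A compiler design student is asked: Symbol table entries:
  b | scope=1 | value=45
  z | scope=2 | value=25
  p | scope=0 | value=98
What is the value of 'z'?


Searching symbol table for 'z':
  b | scope=1 | value=45
  z | scope=2 | value=25 <- MATCH
  p | scope=0 | value=98
Found 'z' at scope 2 with value 25

25


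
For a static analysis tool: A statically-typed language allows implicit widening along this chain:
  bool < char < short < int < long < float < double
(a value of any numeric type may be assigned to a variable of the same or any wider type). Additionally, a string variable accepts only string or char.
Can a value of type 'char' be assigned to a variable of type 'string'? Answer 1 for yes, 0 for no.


Target variable type: string
Source value type: char
Rule: string accepts only {string, char}
  source 'char' in {string, char}? Yes
Result: 1

1


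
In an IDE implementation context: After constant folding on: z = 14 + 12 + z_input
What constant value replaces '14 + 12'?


Identifying constant sub-expression:
  Original: z = 14 + 12 + z_input
  14 and 12 are both compile-time constants
  Evaluating: 14 + 12 = 26
  After folding: z = 26 + z_input

26


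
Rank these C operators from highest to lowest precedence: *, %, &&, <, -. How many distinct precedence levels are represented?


Looking up precedence for each operator:
  * -> precedence 6
  % -> precedence 6
  && -> precedence 2
  < -> precedence 4
  - -> precedence 5
Sorted highest to lowest: *, %, -, <, &&
Distinct precedence values: [6, 5, 4, 2]
Number of distinct levels: 4

4


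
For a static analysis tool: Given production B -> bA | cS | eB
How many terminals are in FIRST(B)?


Production: B -> bA | cS | eB
Examining each alternative for leading terminals:
  B -> bA : first terminal = 'b'
  B -> cS : first terminal = 'c'
  B -> eB : first terminal = 'e'
FIRST(B) = {b, c, e}
Count: 3

3


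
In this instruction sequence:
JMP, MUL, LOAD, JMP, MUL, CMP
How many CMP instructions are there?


Scanning instruction sequence for CMP:
  Position 1: JMP
  Position 2: MUL
  Position 3: LOAD
  Position 4: JMP
  Position 5: MUL
  Position 6: CMP <- MATCH
Matches at positions: [6]
Total CMP count: 1

1


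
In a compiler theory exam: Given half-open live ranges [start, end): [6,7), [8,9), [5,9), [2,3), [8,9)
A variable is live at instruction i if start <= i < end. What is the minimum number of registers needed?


Live ranges:
  Var0: [6, 7)
  Var1: [8, 9)
  Var2: [5, 9)
  Var3: [2, 3)
  Var4: [8, 9)
Sweep-line events (position, delta, active):
  pos=2 start -> active=1
  pos=3 end -> active=0
  pos=5 start -> active=1
  pos=6 start -> active=2
  pos=7 end -> active=1
  pos=8 start -> active=2
  pos=8 start -> active=3
  pos=9 end -> active=2
  pos=9 end -> active=1
  pos=9 end -> active=0
Maximum simultaneous active: 3
Minimum registers needed: 3

3


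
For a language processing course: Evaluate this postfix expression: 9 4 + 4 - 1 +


Processing tokens left to right:
Push 9, Push 4
Pop 9 and 4, compute 9 + 4 = 13, push 13
Push 4
Pop 13 and 4, compute 13 - 4 = 9, push 9
Push 1
Pop 9 and 1, compute 9 + 1 = 10, push 10
Stack result: 10

10


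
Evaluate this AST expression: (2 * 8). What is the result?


Expression: (2 * 8)
Evaluating step by step:
  2 * 8 = 16
Result: 16

16


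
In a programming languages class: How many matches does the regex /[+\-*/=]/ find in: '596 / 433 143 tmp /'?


Pattern: /[+\-*/=]/ (operators)
Input: '596 / 433 143 tmp /'
Scanning for matches:
  Match 1: '/'
  Match 2: '/'
Total matches: 2

2


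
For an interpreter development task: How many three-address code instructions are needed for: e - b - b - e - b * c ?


Expression: e - b - b - e - b * c
Generating three-address code (respecting * over +/- precedence):
  Instruction 1: t1 = b * c
  Instruction 2: t2 = e - b
  Instruction 3: t3 = t2 - b
  Instruction 4: t4 = t3 - e
  Instruction 5: t5 = t4 - t1
Total instructions: 5

5


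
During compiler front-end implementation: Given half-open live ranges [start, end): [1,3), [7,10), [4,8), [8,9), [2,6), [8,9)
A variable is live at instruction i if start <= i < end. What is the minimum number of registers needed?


Live ranges:
  Var0: [1, 3)
  Var1: [7, 10)
  Var2: [4, 8)
  Var3: [8, 9)
  Var4: [2, 6)
  Var5: [8, 9)
Sweep-line events (position, delta, active):
  pos=1 start -> active=1
  pos=2 start -> active=2
  pos=3 end -> active=1
  pos=4 start -> active=2
  pos=6 end -> active=1
  pos=7 start -> active=2
  pos=8 end -> active=1
  pos=8 start -> active=2
  pos=8 start -> active=3
  pos=9 end -> active=2
  pos=9 end -> active=1
  pos=10 end -> active=0
Maximum simultaneous active: 3
Minimum registers needed: 3

3


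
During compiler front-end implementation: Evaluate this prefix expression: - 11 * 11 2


Parsing prefix expression: - 11 * 11 2
Step 1: Innermost operation '* 11 2'
  11 * 2 = 22
Step 2: Outer operation '- 11 [22]'
  11 - 22 = -11

-11


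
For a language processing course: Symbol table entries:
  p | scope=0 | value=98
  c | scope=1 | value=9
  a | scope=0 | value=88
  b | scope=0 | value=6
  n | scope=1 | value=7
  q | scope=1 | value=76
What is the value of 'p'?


Searching symbol table for 'p':
  p | scope=0 | value=98 <- MATCH
  c | scope=1 | value=9
  a | scope=0 | value=88
  b | scope=0 | value=6
  n | scope=1 | value=7
  q | scope=1 | value=76
Found 'p' at scope 0 with value 98

98


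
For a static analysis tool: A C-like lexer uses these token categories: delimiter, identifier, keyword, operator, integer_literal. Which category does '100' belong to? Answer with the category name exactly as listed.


Token: '100'
Checking categories:
  identifier: no
  integer_literal: YES
  operator: no
  keyword: no
  delimiter: no
Category: integer_literal

integer_literal


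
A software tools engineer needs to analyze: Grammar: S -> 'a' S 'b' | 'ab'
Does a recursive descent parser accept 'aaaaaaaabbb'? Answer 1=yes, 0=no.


Grammar accepts strings of the form a^n b^n (n >= 1)
Word: 'aaaaaaaabbb'
Counting: 8 a's and 3 b's
Check: 8 == 3? No
Mismatch: a-count != b-count
Rejected

0


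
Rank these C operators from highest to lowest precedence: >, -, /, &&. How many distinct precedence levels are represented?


Looking up precedence for each operator:
  > -> precedence 4
  - -> precedence 5
  / -> precedence 6
  && -> precedence 2
Sorted highest to lowest: /, -, >, &&
Distinct precedence values: [6, 5, 4, 2]
Number of distinct levels: 4

4


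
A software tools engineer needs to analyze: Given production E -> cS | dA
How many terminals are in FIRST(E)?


Production: E -> cS | dA
Examining each alternative for leading terminals:
  E -> cS : first terminal = 'c'
  E -> dA : first terminal = 'd'
FIRST(E) = {c, d}
Count: 2

2


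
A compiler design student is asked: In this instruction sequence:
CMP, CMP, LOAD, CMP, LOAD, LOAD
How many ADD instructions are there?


Scanning instruction sequence for ADD:
  Position 1: CMP
  Position 2: CMP
  Position 3: LOAD
  Position 4: CMP
  Position 5: LOAD
  Position 6: LOAD
Matches at positions: []
Total ADD count: 0

0


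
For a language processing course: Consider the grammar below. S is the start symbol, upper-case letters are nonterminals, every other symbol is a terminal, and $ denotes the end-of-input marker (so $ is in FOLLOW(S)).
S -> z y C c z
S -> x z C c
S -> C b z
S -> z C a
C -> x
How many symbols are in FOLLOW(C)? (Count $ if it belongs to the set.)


S is the start symbol and does not occur in any rule body, so FOLLOW(S) = {$}.
Examining every occurrence of C in a rule body:
  S -> z y C c z : C is followed by terminal 'c' -> add 'c'
  S -> x z C c : C is followed by terminal 'c' -> add 'c' (already in the set)
  S -> C b z : C is followed by terminal 'b' -> add 'b'
  S -> z C a : C is followed by terminal 'a' -> add 'a'
  C -> x : C does not occur in the body -> contributes nothing
FOLLOW(C) = {a, b, c}
Count: 3

3


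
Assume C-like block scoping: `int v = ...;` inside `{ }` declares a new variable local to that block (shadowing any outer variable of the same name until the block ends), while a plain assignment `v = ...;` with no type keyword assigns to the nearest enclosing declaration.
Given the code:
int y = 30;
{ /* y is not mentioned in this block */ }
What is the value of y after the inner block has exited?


Analyzing scoping rules:
Outer scope: declares y = 30
Inner block: y is neither redeclared nor assigned -> unchanged
After the block -> 30
Result: 30

30


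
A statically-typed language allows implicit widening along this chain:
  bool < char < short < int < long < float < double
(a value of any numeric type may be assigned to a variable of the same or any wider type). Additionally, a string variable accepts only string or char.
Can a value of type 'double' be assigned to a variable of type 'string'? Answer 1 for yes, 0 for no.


Target variable type: string
Source value type: double
Rule: string accepts only {string, char}
  source 'double' in {string, char}? No
Result: 0

0


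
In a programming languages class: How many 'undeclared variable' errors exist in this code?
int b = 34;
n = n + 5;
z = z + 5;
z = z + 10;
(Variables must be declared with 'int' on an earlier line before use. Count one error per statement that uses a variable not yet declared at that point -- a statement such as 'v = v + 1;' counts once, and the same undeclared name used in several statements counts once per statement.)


Scanning code line by line:
  Line 1: declare 'b' -> declared = ['b']
  Line 2: use 'n' -> ERROR (undeclared)
  Line 3: use 'z' -> ERROR (undeclared)
  Line 4: use 'z' -> ERROR (undeclared)
Total undeclared variable errors: 3

3


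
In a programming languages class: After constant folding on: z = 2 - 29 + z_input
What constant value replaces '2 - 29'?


Identifying constant sub-expression:
  Original: z = 2 - 29 + z_input
  2 and 29 are both compile-time constants
  Evaluating: 2 - 29 = -27
  After folding: z = -27 + z_input

-27


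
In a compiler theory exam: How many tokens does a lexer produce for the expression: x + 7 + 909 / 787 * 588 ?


Scanning 'x + 7 + 909 / 787 * 588'
Token 1: 'x' -> identifier
Token 2: '+' -> operator
Token 3: '7' -> integer_literal
Token 4: '+' -> operator
Token 5: '909' -> integer_literal
Token 6: '/' -> operator
Token 7: '787' -> integer_literal
Token 8: '*' -> operator
Token 9: '588' -> integer_literal
Total tokens: 9

9


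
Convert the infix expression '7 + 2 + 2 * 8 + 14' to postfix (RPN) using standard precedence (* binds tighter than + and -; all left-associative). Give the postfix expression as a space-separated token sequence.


Applying the shunting-yard algorithm:
  Operand 7 -> output
  Push '+' onto operator stack -> op-stack: [+]
  Operand 2 -> output
  See '+' (prec 1); top '+' (prec 1) >= it -> pop '+' to output
  Push '+' onto operator stack -> op-stack: [+]
  Operand 2 -> output
  Push '*' onto operator stack -> op-stack: [+, *]
  Operand 8 -> output
  See '+' (prec 1); top '*' (prec 2) >= it -> pop '*' to output
  See '+' (prec 1); top '+' (prec 1) >= it -> pop '+' to output
  Push '+' onto operator stack -> op-stack: [+]
  Operand 14 -> output
  End of input: pop '+' to output
Postfix result: 7 2 + 2 8 * + 14 +

7 2 + 2 8 * + 14 +


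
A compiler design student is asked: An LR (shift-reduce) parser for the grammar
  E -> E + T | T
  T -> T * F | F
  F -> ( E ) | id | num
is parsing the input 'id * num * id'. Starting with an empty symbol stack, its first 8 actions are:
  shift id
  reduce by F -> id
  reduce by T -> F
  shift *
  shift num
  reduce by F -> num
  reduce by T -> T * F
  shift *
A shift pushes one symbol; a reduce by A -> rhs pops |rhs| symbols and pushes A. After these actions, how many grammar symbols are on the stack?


Tracking the symbol stack through each action:
  Action 1: shift 'id' : push -> stack = [id] (size 1)
  Action 2: reduce by F -> id : pop 1, push F -> stack = [F] (size 1)
  Action 3: reduce by T -> F : pop 1, push T -> stack = [T] (size 1)
  Action 4: shift '*' : push -> stack = [T, *] (size 2)
  Action 5: shift 'num' : push -> stack = [T, *, num] (size 3)
  Action 6: reduce by F -> num : pop 1, push F -> stack = [T, *, F] (size 3)
  Action 7: reduce by T -> T * F : pop 3, push T -> stack = [T] (size 1)
  Action 8: shift '*' : push -> stack = [T, *] (size 2)
Final stack size: 2

2


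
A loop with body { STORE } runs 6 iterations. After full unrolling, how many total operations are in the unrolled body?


Loop body operations: STORE (1 op per iteration)
Unrolling 6 iterations:
  Iteration 1: STORE (1 ops)
  Iteration 2: STORE (1 ops)
  Iteration 3: STORE (1 ops)
  Iteration 4: STORE (1 ops)
  Iteration 5: STORE (1 ops)
  Iteration 6: STORE (1 ops)
Total: 6 iterations * 1 ops/iter = 6 operations

6


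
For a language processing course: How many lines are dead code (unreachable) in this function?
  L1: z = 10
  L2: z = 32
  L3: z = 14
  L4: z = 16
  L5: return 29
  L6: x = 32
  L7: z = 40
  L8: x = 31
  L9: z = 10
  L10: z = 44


Analyzing control flow:
  L1: reachable (before return)
  L2: reachable (before return)
  L3: reachable (before return)
  L4: reachable (before return)
  L5: reachable (return statement)
  L6: DEAD (after return at L5)
  L7: DEAD (after return at L5)
  L8: DEAD (after return at L5)
  L9: DEAD (after return at L5)
  L10: DEAD (after return at L5)
Return at L5, total lines = 10
Dead lines: L6 through L10
Count: 5

5


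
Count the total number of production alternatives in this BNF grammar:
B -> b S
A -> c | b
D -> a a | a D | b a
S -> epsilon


Counting alternatives per rule:
  B: 1 alternative(s)
  A: 2 alternative(s)
  D: 3 alternative(s)
  S: 1 alternative(s)
Sum: 1 + 2 + 3 + 1 = 7

7


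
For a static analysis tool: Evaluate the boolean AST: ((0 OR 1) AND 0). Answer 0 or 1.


Step 1: Evaluate inner node
  0 OR 1 = 1
Step 2: Evaluate root node
  1 AND 0 = 0

0


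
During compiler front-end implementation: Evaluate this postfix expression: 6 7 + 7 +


Processing tokens left to right:
Push 6, Push 7
Pop 6 and 7, compute 6 + 7 = 13, push 13
Push 7
Pop 13 and 7, compute 13 + 7 = 20, push 20
Stack result: 20

20


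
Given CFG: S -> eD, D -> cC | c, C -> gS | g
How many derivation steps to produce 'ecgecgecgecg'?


Grammar: S -> eD, D -> cC | c, C -> gS | g
Deriving 'ecgecgecgecg':
Step 1: S -> eD => eD
Step 2: D -> cC => ecC
Step 3: C -> gS => ecgS
Step 4: S -> eD => ecgeD
Step 5: D -> cC => ecgecC
Step 6: C -> gS => ecgecgS
Step 7: S -> eD => ecgecgeD
Step 8: D -> cC => ecgecgecC
Step 9: C -> gS => ecgecgecgS
Step 10: S -> eD => ecgecgecgeD
Step 11: D -> cC => ecgecgecgecC
Step 12: C -> g => ecgecgecgecg
Total derivation steps: 12

12


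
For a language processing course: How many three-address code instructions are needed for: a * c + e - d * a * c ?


Expression: a * c + e - d * a * c
Generating three-address code (respecting * over +/- precedence):
  Instruction 1: t1 = a * c
  Instruction 2: t2 = d * a
  Instruction 3: t3 = t2 * c
  Instruction 4: t4 = t1 + e
  Instruction 5: t5 = t4 - t3
Total instructions: 5

5


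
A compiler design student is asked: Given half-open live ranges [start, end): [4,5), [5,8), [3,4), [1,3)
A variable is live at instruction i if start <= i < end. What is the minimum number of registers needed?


Live ranges:
  Var0: [4, 5)
  Var1: [5, 8)
  Var2: [3, 4)
  Var3: [1, 3)
Sweep-line events (position, delta, active):
  pos=1 start -> active=1
  pos=3 end -> active=0
  pos=3 start -> active=1
  pos=4 end -> active=0
  pos=4 start -> active=1
  pos=5 end -> active=0
  pos=5 start -> active=1
  pos=8 end -> active=0
Maximum simultaneous active: 1
Minimum registers needed: 1

1


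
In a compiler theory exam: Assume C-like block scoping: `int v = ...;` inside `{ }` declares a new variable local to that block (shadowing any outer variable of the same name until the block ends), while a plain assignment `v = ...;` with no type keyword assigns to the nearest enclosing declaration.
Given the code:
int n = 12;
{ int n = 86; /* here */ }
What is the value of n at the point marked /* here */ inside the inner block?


Analyzing scoping rules:
Outer scope: declares n = 12
Inner block: 'int n = 86;' declares a NEW n that shadows the outer one
Inside the block the inner declaration is in scope -> 86
Result: 86

86


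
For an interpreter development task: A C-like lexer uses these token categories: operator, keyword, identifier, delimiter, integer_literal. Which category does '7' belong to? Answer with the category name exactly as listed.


Token: '7'
Checking categories:
  identifier: no
  integer_literal: YES
  operator: no
  keyword: no
  delimiter: no
Category: integer_literal

integer_literal


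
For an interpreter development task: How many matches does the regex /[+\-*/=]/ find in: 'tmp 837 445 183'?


Pattern: /[+\-*/=]/ (operators)
Input: 'tmp 837 445 183'
Scanning for matches:
Total matches: 0

0


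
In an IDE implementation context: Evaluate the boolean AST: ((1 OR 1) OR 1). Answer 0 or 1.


Step 1: Evaluate inner node
  1 OR 1 = 1
Step 2: Evaluate root node
  1 OR 1 = 1

1


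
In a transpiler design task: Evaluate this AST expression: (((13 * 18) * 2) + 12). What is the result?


Expression: (((13 * 18) * 2) + 12)
Evaluating step by step:
  13 * 18 = 234
  234 * 2 = 468
  468 + 12 = 480
Result: 480

480


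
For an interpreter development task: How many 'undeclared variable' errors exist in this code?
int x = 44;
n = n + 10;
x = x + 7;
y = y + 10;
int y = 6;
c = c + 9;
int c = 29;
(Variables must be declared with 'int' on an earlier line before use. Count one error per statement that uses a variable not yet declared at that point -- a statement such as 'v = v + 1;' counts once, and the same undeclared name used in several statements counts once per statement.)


Scanning code line by line:
  Line 1: declare 'x' -> declared = ['x']
  Line 2: use 'n' -> ERROR (undeclared)
  Line 3: use 'x' -> OK (declared)
  Line 4: use 'y' -> ERROR (undeclared)
  Line 5: declare 'y' -> declared = ['x', 'y']
  Line 6: use 'c' -> ERROR (undeclared)
  Line 7: declare 'c' -> declared = ['c', 'x', 'y']
Total undeclared variable errors: 3

3


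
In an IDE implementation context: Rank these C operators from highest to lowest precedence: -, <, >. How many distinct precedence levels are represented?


Looking up precedence for each operator:
  - -> precedence 5
  < -> precedence 4
  > -> precedence 4
Sorted highest to lowest: -, <, >
Distinct precedence values: [5, 4]
Number of distinct levels: 2

2


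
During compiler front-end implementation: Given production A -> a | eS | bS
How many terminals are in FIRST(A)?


Production: A -> a | eS | bS
Examining each alternative for leading terminals:
  A -> a : first terminal = 'a'
  A -> eS : first terminal = 'e'
  A -> bS : first terminal = 'b'
FIRST(A) = {a, b, e}
Count: 3

3
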